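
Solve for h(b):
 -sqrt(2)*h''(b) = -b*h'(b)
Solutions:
 h(b) = C1 + C2*erfi(2^(1/4)*b/2)


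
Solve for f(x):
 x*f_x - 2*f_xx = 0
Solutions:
 f(x) = C1 + C2*erfi(x/2)


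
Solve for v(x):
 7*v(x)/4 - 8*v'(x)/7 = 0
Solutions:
 v(x) = C1*exp(49*x/32)


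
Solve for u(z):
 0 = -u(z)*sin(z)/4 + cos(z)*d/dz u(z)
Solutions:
 u(z) = C1/cos(z)^(1/4)


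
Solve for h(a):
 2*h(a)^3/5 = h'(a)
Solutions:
 h(a) = -sqrt(10)*sqrt(-1/(C1 + 2*a))/2
 h(a) = sqrt(10)*sqrt(-1/(C1 + 2*a))/2


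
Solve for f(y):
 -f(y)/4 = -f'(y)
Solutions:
 f(y) = C1*exp(y/4)


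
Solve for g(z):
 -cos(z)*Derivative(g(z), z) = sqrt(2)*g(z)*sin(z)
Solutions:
 g(z) = C1*cos(z)^(sqrt(2))


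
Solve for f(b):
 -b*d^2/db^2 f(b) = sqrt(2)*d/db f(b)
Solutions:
 f(b) = C1 + C2*b^(1 - sqrt(2))


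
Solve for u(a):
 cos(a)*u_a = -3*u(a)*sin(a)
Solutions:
 u(a) = C1*cos(a)^3


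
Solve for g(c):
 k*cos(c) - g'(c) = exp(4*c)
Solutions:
 g(c) = C1 + k*sin(c) - exp(4*c)/4


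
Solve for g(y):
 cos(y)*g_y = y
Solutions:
 g(y) = C1 + Integral(y/cos(y), y)


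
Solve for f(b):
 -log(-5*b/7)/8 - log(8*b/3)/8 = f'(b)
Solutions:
 f(b) = C1 - b*log(b)/4 + b*(-log(10) + 1/4 + log(52500000)/8 - I*pi/8)


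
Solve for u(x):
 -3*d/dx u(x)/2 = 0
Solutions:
 u(x) = C1


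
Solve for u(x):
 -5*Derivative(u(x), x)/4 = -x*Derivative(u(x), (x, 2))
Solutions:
 u(x) = C1 + C2*x^(9/4)


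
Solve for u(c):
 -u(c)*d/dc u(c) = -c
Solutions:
 u(c) = -sqrt(C1 + c^2)
 u(c) = sqrt(C1 + c^2)


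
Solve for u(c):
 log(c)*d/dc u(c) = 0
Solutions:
 u(c) = C1


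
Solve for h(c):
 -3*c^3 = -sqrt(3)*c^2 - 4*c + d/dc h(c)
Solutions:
 h(c) = C1 - 3*c^4/4 + sqrt(3)*c^3/3 + 2*c^2


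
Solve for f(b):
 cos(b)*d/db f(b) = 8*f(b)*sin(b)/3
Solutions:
 f(b) = C1/cos(b)^(8/3)


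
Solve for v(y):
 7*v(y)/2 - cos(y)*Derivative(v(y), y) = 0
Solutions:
 v(y) = C1*(sin(y) + 1)^(7/4)/(sin(y) - 1)^(7/4)


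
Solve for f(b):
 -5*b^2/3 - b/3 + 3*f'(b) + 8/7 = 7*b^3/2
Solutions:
 f(b) = C1 + 7*b^4/24 + 5*b^3/27 + b^2/18 - 8*b/21


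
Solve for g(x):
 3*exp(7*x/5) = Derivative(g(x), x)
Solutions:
 g(x) = C1 + 15*exp(7*x/5)/7


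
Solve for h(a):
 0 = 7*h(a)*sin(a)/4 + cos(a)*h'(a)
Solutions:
 h(a) = C1*cos(a)^(7/4)


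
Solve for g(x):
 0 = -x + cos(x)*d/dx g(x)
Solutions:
 g(x) = C1 + Integral(x/cos(x), x)


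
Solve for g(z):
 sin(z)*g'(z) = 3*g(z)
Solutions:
 g(z) = C1*(cos(z) - 1)^(3/2)/(cos(z) + 1)^(3/2)


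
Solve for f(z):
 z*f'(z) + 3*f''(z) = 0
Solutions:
 f(z) = C1 + C2*erf(sqrt(6)*z/6)


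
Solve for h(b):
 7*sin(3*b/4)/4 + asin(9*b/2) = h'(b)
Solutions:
 h(b) = C1 + b*asin(9*b/2) + sqrt(4 - 81*b^2)/9 - 7*cos(3*b/4)/3


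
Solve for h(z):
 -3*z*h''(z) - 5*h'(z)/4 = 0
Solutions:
 h(z) = C1 + C2*z^(7/12)


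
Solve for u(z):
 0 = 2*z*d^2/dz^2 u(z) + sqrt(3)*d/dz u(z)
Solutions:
 u(z) = C1 + C2*z^(1 - sqrt(3)/2)


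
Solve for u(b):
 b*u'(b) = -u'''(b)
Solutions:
 u(b) = C1 + Integral(C2*airyai(-b) + C3*airybi(-b), b)


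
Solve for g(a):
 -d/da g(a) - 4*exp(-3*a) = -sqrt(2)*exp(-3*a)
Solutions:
 g(a) = C1 - sqrt(2)*exp(-3*a)/3 + 4*exp(-3*a)/3


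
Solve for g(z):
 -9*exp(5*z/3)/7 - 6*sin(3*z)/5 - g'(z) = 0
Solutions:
 g(z) = C1 - 27*exp(5*z/3)/35 + 2*cos(3*z)/5


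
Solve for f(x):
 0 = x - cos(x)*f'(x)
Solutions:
 f(x) = C1 + Integral(x/cos(x), x)


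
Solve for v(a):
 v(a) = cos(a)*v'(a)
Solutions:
 v(a) = C1*sqrt(sin(a) + 1)/sqrt(sin(a) - 1)


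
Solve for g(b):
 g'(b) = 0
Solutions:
 g(b) = C1


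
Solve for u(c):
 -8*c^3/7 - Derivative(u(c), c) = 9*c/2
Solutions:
 u(c) = C1 - 2*c^4/7 - 9*c^2/4


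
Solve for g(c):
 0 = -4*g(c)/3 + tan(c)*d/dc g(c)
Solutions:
 g(c) = C1*sin(c)^(4/3)


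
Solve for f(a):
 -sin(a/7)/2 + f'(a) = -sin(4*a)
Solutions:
 f(a) = C1 - 7*cos(a/7)/2 + cos(4*a)/4


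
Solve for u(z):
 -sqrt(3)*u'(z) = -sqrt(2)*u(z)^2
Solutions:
 u(z) = -3/(C1 + sqrt(6)*z)


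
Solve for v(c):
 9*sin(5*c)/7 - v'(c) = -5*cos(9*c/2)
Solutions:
 v(c) = C1 + 10*sin(9*c/2)/9 - 9*cos(5*c)/35


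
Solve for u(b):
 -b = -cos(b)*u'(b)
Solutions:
 u(b) = C1 + Integral(b/cos(b), b)


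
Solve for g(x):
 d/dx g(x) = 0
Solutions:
 g(x) = C1


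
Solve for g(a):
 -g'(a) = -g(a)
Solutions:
 g(a) = C1*exp(a)


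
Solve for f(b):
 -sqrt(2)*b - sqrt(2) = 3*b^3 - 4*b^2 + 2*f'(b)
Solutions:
 f(b) = C1 - 3*b^4/8 + 2*b^3/3 - sqrt(2)*b^2/4 - sqrt(2)*b/2


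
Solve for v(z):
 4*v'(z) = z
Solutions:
 v(z) = C1 + z^2/8


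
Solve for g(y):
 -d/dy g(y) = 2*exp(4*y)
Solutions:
 g(y) = C1 - exp(4*y)/2


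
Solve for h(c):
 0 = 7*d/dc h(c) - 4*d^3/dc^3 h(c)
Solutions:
 h(c) = C1 + C2*exp(-sqrt(7)*c/2) + C3*exp(sqrt(7)*c/2)


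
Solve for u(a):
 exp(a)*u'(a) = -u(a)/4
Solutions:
 u(a) = C1*exp(exp(-a)/4)


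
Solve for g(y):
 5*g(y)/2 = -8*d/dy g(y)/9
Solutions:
 g(y) = C1*exp(-45*y/16)


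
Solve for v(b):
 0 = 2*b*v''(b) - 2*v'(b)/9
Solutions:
 v(b) = C1 + C2*b^(10/9)


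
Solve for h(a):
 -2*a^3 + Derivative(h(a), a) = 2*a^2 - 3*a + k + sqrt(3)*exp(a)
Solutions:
 h(a) = C1 + a^4/2 + 2*a^3/3 - 3*a^2/2 + a*k + sqrt(3)*exp(a)


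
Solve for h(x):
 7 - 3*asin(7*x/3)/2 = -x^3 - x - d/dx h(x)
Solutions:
 h(x) = C1 - x^4/4 - x^2/2 + 3*x*asin(7*x/3)/2 - 7*x + 3*sqrt(9 - 49*x^2)/14


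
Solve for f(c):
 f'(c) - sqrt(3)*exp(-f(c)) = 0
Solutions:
 f(c) = log(C1 + sqrt(3)*c)


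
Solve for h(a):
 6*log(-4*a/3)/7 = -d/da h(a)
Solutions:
 h(a) = C1 - 6*a*log(-a)/7 + 6*a*(-2*log(2) + 1 + log(3))/7


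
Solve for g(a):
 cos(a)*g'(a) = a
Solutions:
 g(a) = C1 + Integral(a/cos(a), a)


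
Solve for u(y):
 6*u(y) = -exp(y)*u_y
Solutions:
 u(y) = C1*exp(6*exp(-y))


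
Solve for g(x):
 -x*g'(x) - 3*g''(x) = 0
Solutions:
 g(x) = C1 + C2*erf(sqrt(6)*x/6)


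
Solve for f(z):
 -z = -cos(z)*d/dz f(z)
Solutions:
 f(z) = C1 + Integral(z/cos(z), z)


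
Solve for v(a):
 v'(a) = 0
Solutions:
 v(a) = C1


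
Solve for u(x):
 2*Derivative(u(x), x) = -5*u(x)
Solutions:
 u(x) = C1*exp(-5*x/2)


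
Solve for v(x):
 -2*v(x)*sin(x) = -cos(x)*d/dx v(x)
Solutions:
 v(x) = C1/cos(x)^2


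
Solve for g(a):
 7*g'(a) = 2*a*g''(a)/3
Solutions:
 g(a) = C1 + C2*a^(23/2)


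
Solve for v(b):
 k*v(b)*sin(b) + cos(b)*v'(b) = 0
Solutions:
 v(b) = C1*exp(k*log(cos(b)))


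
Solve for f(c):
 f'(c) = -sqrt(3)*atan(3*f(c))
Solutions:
 Integral(1/atan(3*_y), (_y, f(c))) = C1 - sqrt(3)*c


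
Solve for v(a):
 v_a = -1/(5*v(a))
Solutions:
 v(a) = -sqrt(C1 - 10*a)/5
 v(a) = sqrt(C1 - 10*a)/5


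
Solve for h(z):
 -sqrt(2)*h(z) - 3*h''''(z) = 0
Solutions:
 h(z) = (C1*sin(2^(5/8)*3^(3/4)*z/6) + C2*cos(2^(5/8)*3^(3/4)*z/6))*exp(-2^(5/8)*3^(3/4)*z/6) + (C3*sin(2^(5/8)*3^(3/4)*z/6) + C4*cos(2^(5/8)*3^(3/4)*z/6))*exp(2^(5/8)*3^(3/4)*z/6)


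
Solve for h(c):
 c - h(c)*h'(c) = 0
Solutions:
 h(c) = -sqrt(C1 + c^2)
 h(c) = sqrt(C1 + c^2)


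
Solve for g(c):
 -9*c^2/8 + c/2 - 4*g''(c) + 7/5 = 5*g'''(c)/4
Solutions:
 g(c) = C1 + C2*c + C3*exp(-16*c/5) - 3*c^4/128 + 77*c^3/1536 + 5243*c^2/40960


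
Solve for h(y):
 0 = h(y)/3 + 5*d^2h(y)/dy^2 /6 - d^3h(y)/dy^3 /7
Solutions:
 h(y) = C1*exp(y*(-7^(1/3)*(18*sqrt(39666) + 7097)^(1/3) - 175*7^(2/3)/(18*sqrt(39666) + 7097)^(1/3) + 70)/36)*sin(sqrt(3)*7^(1/3)*y*(-(18*sqrt(39666) + 7097)^(1/3) + 175*7^(1/3)/(18*sqrt(39666) + 7097)^(1/3))/36) + C2*exp(y*(-7^(1/3)*(18*sqrt(39666) + 7097)^(1/3) - 175*7^(2/3)/(18*sqrt(39666) + 7097)^(1/3) + 70)/36)*cos(sqrt(3)*7^(1/3)*y*(-(18*sqrt(39666) + 7097)^(1/3) + 175*7^(1/3)/(18*sqrt(39666) + 7097)^(1/3))/36) + C3*exp(y*(175*7^(2/3)/(18*sqrt(39666) + 7097)^(1/3) + 35 + 7^(1/3)*(18*sqrt(39666) + 7097)^(1/3))/18)


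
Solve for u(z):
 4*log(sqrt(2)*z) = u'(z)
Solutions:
 u(z) = C1 + 4*z*log(z) - 4*z + z*log(4)


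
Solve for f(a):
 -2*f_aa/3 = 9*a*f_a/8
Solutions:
 f(a) = C1 + C2*erf(3*sqrt(6)*a/8)


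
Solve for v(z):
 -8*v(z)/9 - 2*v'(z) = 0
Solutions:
 v(z) = C1*exp(-4*z/9)


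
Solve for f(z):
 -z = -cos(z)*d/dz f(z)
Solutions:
 f(z) = C1 + Integral(z/cos(z), z)


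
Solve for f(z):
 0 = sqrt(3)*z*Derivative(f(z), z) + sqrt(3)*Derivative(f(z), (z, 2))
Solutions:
 f(z) = C1 + C2*erf(sqrt(2)*z/2)


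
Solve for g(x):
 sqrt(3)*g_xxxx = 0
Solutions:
 g(x) = C1 + C2*x + C3*x^2 + C4*x^3


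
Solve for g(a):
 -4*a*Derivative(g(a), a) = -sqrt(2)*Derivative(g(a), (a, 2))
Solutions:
 g(a) = C1 + C2*erfi(2^(1/4)*a)


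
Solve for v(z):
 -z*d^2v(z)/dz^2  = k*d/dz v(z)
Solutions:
 v(z) = C1 + z^(1 - re(k))*(C2*sin(log(z)*Abs(im(k))) + C3*cos(log(z)*im(k)))


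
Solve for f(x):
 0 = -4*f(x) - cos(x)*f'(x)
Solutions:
 f(x) = C1*(sin(x)^2 - 2*sin(x) + 1)/(sin(x)^2 + 2*sin(x) + 1)


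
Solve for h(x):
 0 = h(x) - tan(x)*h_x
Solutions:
 h(x) = C1*sin(x)


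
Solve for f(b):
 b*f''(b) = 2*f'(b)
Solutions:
 f(b) = C1 + C2*b^3


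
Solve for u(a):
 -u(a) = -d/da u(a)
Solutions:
 u(a) = C1*exp(a)


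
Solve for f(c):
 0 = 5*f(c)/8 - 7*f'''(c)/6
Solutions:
 f(c) = C3*exp(1470^(1/3)*c/14) + (C1*sin(3^(5/6)*490^(1/3)*c/28) + C2*cos(3^(5/6)*490^(1/3)*c/28))*exp(-1470^(1/3)*c/28)


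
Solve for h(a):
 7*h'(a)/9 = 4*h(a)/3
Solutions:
 h(a) = C1*exp(12*a/7)


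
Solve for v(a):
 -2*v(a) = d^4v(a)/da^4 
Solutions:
 v(a) = (C1*sin(2^(3/4)*a/2) + C2*cos(2^(3/4)*a/2))*exp(-2^(3/4)*a/2) + (C3*sin(2^(3/4)*a/2) + C4*cos(2^(3/4)*a/2))*exp(2^(3/4)*a/2)


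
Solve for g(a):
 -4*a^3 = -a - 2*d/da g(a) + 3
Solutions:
 g(a) = C1 + a^4/2 - a^2/4 + 3*a/2


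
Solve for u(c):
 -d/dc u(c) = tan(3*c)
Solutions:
 u(c) = C1 + log(cos(3*c))/3


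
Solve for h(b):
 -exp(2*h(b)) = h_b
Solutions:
 h(b) = log(-sqrt(-1/(C1 - b))) - log(2)/2
 h(b) = log(-1/(C1 - b))/2 - log(2)/2


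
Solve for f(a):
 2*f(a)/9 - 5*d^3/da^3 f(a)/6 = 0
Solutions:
 f(a) = C3*exp(30^(2/3)*a/15) + (C1*sin(10^(2/3)*3^(1/6)*a/10) + C2*cos(10^(2/3)*3^(1/6)*a/10))*exp(-30^(2/3)*a/30)


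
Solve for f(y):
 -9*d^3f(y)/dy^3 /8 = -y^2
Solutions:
 f(y) = C1 + C2*y + C3*y^2 + 2*y^5/135


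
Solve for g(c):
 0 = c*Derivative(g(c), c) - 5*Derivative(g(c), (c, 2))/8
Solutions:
 g(c) = C1 + C2*erfi(2*sqrt(5)*c/5)


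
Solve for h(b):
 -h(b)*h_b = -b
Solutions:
 h(b) = -sqrt(C1 + b^2)
 h(b) = sqrt(C1 + b^2)


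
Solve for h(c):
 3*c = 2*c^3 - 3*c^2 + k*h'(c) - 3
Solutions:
 h(c) = C1 - c^4/(2*k) + c^3/k + 3*c^2/(2*k) + 3*c/k


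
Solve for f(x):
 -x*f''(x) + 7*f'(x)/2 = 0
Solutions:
 f(x) = C1 + C2*x^(9/2)


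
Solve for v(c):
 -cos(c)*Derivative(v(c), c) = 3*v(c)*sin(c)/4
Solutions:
 v(c) = C1*cos(c)^(3/4)


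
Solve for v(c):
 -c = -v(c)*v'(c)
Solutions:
 v(c) = -sqrt(C1 + c^2)
 v(c) = sqrt(C1 + c^2)


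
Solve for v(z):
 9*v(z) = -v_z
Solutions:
 v(z) = C1*exp(-9*z)


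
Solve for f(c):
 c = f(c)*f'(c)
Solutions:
 f(c) = -sqrt(C1 + c^2)
 f(c) = sqrt(C1 + c^2)


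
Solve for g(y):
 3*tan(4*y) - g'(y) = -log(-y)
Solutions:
 g(y) = C1 + y*log(-y) - y - 3*log(cos(4*y))/4


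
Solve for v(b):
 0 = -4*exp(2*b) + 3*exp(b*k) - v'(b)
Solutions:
 v(b) = C1 - 2*exp(2*b) + 3*exp(b*k)/k


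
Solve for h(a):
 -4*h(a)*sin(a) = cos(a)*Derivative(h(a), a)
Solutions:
 h(a) = C1*cos(a)^4


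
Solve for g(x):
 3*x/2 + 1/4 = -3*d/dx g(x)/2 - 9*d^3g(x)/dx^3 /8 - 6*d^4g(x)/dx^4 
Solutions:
 g(x) = C1 + C2*exp(x*(-2 + (32*sqrt(257) + 513)^(-1/3) + (32*sqrt(257) + 513)^(1/3))/32)*sin(sqrt(3)*x*(-(32*sqrt(257) + 513)^(1/3) + (32*sqrt(257) + 513)^(-1/3))/32) + C3*exp(x*(-2 + (32*sqrt(257) + 513)^(-1/3) + (32*sqrt(257) + 513)^(1/3))/32)*cos(sqrt(3)*x*(-(32*sqrt(257) + 513)^(1/3) + (32*sqrt(257) + 513)^(-1/3))/32) + C4*exp(-x*((32*sqrt(257) + 513)^(-1/3) + 1 + (32*sqrt(257) + 513)^(1/3))/16) - x^2/2 - x/6


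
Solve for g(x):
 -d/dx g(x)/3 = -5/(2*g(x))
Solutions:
 g(x) = -sqrt(C1 + 15*x)
 g(x) = sqrt(C1 + 15*x)


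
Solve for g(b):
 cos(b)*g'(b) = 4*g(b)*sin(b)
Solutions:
 g(b) = C1/cos(b)^4


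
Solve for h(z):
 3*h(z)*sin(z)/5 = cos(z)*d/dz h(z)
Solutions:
 h(z) = C1/cos(z)^(3/5)


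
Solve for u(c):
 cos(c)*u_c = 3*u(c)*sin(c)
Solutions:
 u(c) = C1/cos(c)^3


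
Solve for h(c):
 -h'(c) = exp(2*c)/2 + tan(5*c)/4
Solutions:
 h(c) = C1 - exp(2*c)/4 + log(cos(5*c))/20


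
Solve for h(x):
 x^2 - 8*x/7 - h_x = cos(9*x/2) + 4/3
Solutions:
 h(x) = C1 + x^3/3 - 4*x^2/7 - 4*x/3 - 2*sin(9*x/2)/9


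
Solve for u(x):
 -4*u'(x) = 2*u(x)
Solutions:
 u(x) = C1*exp(-x/2)


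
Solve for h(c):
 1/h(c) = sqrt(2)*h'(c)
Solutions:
 h(c) = -sqrt(C1 + sqrt(2)*c)
 h(c) = sqrt(C1 + sqrt(2)*c)


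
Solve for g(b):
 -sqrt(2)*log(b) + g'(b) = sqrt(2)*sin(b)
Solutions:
 g(b) = C1 + sqrt(2)*b*(log(b) - 1) - sqrt(2)*cos(b)


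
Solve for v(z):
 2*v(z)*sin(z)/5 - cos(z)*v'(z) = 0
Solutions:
 v(z) = C1/cos(z)^(2/5)


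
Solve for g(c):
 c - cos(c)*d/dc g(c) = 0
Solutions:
 g(c) = C1 + Integral(c/cos(c), c)


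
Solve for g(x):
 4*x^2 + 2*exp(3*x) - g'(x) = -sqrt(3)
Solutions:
 g(x) = C1 + 4*x^3/3 + sqrt(3)*x + 2*exp(3*x)/3


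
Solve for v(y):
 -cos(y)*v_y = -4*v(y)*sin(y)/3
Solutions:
 v(y) = C1/cos(y)^(4/3)


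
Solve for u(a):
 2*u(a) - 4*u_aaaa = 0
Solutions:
 u(a) = C1*exp(-2^(3/4)*a/2) + C2*exp(2^(3/4)*a/2) + C3*sin(2^(3/4)*a/2) + C4*cos(2^(3/4)*a/2)


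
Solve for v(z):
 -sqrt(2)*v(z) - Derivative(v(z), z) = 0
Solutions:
 v(z) = C1*exp(-sqrt(2)*z)


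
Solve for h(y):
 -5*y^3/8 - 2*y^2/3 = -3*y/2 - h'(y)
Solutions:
 h(y) = C1 + 5*y^4/32 + 2*y^3/9 - 3*y^2/4


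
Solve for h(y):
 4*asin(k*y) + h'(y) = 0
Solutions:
 h(y) = C1 - 4*Piecewise((y*asin(k*y) + sqrt(-k^2*y^2 + 1)/k, Ne(k, 0)), (0, True))


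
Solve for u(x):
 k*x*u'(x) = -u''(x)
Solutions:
 u(x) = Piecewise((-sqrt(2)*sqrt(pi)*C1*erf(sqrt(2)*sqrt(k)*x/2)/(2*sqrt(k)) - C2, (k > 0) | (k < 0)), (-C1*x - C2, True))


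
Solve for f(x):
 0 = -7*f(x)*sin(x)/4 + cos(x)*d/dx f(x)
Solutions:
 f(x) = C1/cos(x)^(7/4)


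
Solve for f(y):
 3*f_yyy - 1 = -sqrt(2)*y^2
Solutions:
 f(y) = C1 + C2*y + C3*y^2 - sqrt(2)*y^5/180 + y^3/18


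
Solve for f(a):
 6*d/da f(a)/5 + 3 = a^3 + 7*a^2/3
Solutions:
 f(a) = C1 + 5*a^4/24 + 35*a^3/54 - 5*a/2


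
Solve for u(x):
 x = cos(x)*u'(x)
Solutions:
 u(x) = C1 + Integral(x/cos(x), x)


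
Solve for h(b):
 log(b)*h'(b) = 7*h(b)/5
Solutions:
 h(b) = C1*exp(7*li(b)/5)


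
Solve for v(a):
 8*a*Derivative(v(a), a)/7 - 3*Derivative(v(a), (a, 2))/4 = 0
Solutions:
 v(a) = C1 + C2*erfi(4*sqrt(21)*a/21)


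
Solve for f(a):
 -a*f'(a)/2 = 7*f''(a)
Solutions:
 f(a) = C1 + C2*erf(sqrt(7)*a/14)


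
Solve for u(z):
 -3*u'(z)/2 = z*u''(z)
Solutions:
 u(z) = C1 + C2/sqrt(z)


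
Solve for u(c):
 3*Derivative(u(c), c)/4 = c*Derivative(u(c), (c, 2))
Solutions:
 u(c) = C1 + C2*c^(7/4)


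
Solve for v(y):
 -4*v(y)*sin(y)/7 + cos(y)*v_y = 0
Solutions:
 v(y) = C1/cos(y)^(4/7)


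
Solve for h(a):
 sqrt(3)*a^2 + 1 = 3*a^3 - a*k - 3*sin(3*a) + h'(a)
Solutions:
 h(a) = C1 - 3*a^4/4 + sqrt(3)*a^3/3 + a^2*k/2 + a - cos(3*a)


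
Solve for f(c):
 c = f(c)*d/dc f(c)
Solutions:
 f(c) = -sqrt(C1 + c^2)
 f(c) = sqrt(C1 + c^2)


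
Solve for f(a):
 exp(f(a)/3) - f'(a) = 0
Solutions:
 f(a) = 3*log(-1/(C1 + a)) + 3*log(3)


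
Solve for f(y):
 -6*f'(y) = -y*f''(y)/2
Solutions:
 f(y) = C1 + C2*y^13


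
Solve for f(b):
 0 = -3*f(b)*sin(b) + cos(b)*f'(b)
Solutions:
 f(b) = C1/cos(b)^3


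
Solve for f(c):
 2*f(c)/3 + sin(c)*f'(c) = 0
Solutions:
 f(c) = C1*(cos(c) + 1)^(1/3)/(cos(c) - 1)^(1/3)


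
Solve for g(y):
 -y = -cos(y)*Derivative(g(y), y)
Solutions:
 g(y) = C1 + Integral(y/cos(y), y)


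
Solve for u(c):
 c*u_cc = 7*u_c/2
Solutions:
 u(c) = C1 + C2*c^(9/2)


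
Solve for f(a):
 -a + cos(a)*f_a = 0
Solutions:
 f(a) = C1 + Integral(a/cos(a), a)


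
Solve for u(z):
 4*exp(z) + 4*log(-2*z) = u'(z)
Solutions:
 u(z) = C1 + 4*z*log(-z) + 4*z*(-1 + log(2)) + 4*exp(z)


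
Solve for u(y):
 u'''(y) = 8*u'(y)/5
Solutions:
 u(y) = C1 + C2*exp(-2*sqrt(10)*y/5) + C3*exp(2*sqrt(10)*y/5)


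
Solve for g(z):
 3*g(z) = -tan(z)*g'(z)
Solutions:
 g(z) = C1/sin(z)^3


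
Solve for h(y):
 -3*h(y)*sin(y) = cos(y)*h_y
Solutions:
 h(y) = C1*cos(y)^3


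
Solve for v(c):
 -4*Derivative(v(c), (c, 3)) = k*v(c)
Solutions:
 v(c) = C1*exp(2^(1/3)*c*(-k)^(1/3)/2) + C2*exp(2^(1/3)*c*(-k)^(1/3)*(-1 + sqrt(3)*I)/4) + C3*exp(-2^(1/3)*c*(-k)^(1/3)*(1 + sqrt(3)*I)/4)


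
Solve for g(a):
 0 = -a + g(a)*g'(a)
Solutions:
 g(a) = -sqrt(C1 + a^2)
 g(a) = sqrt(C1 + a^2)


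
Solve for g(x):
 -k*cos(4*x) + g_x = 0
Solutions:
 g(x) = C1 + k*sin(4*x)/4


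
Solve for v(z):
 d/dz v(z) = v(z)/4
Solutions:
 v(z) = C1*exp(z/4)


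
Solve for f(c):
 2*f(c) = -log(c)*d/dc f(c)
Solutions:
 f(c) = C1*exp(-2*li(c))


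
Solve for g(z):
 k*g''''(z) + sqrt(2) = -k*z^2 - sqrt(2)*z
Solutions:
 g(z) = C1 + C2*z + C3*z^2 + C4*z^3 - z^6/360 - sqrt(2)*z^5/(120*k) - sqrt(2)*z^4/(24*k)


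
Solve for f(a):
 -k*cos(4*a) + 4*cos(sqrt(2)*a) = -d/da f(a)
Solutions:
 f(a) = C1 + k*sin(4*a)/4 - 2*sqrt(2)*sin(sqrt(2)*a)


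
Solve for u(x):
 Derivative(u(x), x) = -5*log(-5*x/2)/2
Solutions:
 u(x) = C1 - 5*x*log(-x)/2 + 5*x*(-log(5) + log(2) + 1)/2


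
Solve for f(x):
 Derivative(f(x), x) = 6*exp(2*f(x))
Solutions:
 f(x) = log(-sqrt(-1/(C1 + 6*x))) - log(2)/2
 f(x) = log(-1/(C1 + 6*x))/2 - log(2)/2


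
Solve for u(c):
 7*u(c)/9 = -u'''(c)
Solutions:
 u(c) = C3*exp(-21^(1/3)*c/3) + (C1*sin(3^(5/6)*7^(1/3)*c/6) + C2*cos(3^(5/6)*7^(1/3)*c/6))*exp(21^(1/3)*c/6)


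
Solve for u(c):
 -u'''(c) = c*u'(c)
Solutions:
 u(c) = C1 + Integral(C2*airyai(-c) + C3*airybi(-c), c)


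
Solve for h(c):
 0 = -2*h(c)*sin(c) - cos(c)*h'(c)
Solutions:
 h(c) = C1*cos(c)^2


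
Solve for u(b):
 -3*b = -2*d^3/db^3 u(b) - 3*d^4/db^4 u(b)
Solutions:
 u(b) = C1 + C2*b + C3*b^2 + C4*exp(-2*b/3) + b^4/16 - 3*b^3/8


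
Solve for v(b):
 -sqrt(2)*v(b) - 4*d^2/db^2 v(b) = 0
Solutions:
 v(b) = C1*sin(2^(1/4)*b/2) + C2*cos(2^(1/4)*b/2)


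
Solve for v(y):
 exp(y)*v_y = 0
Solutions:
 v(y) = C1


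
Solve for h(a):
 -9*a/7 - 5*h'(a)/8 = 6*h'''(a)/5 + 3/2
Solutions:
 h(a) = C1 + C2*sin(5*sqrt(3)*a/12) + C3*cos(5*sqrt(3)*a/12) - 36*a^2/35 - 12*a/5


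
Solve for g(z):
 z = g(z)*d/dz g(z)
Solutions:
 g(z) = -sqrt(C1 + z^2)
 g(z) = sqrt(C1 + z^2)


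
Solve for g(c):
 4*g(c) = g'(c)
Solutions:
 g(c) = C1*exp(4*c)


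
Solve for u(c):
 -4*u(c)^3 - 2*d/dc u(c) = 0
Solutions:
 u(c) = -sqrt(2)*sqrt(-1/(C1 - 2*c))/2
 u(c) = sqrt(2)*sqrt(-1/(C1 - 2*c))/2


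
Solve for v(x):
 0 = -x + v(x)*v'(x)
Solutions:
 v(x) = -sqrt(C1 + x^2)
 v(x) = sqrt(C1 + x^2)


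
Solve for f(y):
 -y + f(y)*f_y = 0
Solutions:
 f(y) = -sqrt(C1 + y^2)
 f(y) = sqrt(C1 + y^2)


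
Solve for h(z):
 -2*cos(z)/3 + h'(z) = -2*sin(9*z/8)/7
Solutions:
 h(z) = C1 + 2*sin(z)/3 + 16*cos(9*z/8)/63


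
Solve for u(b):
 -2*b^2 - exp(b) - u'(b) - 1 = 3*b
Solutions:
 u(b) = C1 - 2*b^3/3 - 3*b^2/2 - b - exp(b)


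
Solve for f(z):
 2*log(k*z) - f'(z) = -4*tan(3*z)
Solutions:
 f(z) = C1 + 2*z*log(k*z) - 2*z - 4*log(cos(3*z))/3


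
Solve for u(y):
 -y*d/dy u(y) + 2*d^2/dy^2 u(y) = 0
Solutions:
 u(y) = C1 + C2*erfi(y/2)


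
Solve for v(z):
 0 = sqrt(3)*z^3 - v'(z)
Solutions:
 v(z) = C1 + sqrt(3)*z^4/4


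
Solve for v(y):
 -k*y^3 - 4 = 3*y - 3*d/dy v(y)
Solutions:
 v(y) = C1 + k*y^4/12 + y^2/2 + 4*y/3


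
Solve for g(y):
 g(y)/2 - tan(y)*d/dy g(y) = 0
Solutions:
 g(y) = C1*sqrt(sin(y))


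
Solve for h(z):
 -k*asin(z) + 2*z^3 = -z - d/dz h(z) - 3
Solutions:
 h(z) = C1 + k*(z*asin(z) + sqrt(1 - z^2)) - z^4/2 - z^2/2 - 3*z


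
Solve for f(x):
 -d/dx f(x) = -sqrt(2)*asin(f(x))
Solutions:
 Integral(1/asin(_y), (_y, f(x))) = C1 + sqrt(2)*x


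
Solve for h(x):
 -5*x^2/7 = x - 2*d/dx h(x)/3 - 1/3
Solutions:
 h(x) = C1 + 5*x^3/14 + 3*x^2/4 - x/2


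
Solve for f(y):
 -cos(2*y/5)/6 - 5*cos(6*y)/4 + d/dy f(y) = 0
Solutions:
 f(y) = C1 + 5*sin(2*y/5)/12 + 5*sin(6*y)/24


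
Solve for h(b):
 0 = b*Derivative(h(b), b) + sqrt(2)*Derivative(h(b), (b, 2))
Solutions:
 h(b) = C1 + C2*erf(2^(1/4)*b/2)


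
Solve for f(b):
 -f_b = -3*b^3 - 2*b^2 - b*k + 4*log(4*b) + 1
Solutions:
 f(b) = C1 + 3*b^4/4 + 2*b^3/3 + b^2*k/2 - 4*b*log(b) - 8*b*log(2) + 3*b


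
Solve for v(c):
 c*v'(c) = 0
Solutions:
 v(c) = C1


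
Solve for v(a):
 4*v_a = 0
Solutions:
 v(a) = C1


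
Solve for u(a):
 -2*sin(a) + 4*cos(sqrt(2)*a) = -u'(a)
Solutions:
 u(a) = C1 - 2*sqrt(2)*sin(sqrt(2)*a) - 2*cos(a)


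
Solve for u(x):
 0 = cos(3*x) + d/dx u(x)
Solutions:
 u(x) = C1 - sin(3*x)/3


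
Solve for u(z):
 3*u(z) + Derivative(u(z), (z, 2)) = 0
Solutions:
 u(z) = C1*sin(sqrt(3)*z) + C2*cos(sqrt(3)*z)


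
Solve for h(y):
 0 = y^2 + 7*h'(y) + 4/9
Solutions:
 h(y) = C1 - y^3/21 - 4*y/63


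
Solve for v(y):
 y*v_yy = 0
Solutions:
 v(y) = C1 + C2*y


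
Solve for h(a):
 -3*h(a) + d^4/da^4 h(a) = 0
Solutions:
 h(a) = C1*exp(-3^(1/4)*a) + C2*exp(3^(1/4)*a) + C3*sin(3^(1/4)*a) + C4*cos(3^(1/4)*a)


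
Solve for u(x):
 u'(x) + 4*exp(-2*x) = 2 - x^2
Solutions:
 u(x) = C1 - x^3/3 + 2*x + 2*exp(-2*x)


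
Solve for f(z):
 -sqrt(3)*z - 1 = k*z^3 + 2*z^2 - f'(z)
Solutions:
 f(z) = C1 + k*z^4/4 + 2*z^3/3 + sqrt(3)*z^2/2 + z


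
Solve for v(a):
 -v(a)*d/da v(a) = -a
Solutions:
 v(a) = -sqrt(C1 + a^2)
 v(a) = sqrt(C1 + a^2)


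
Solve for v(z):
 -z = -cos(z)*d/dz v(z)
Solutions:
 v(z) = C1 + Integral(z/cos(z), z)


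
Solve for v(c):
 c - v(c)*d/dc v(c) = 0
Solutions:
 v(c) = -sqrt(C1 + c^2)
 v(c) = sqrt(C1 + c^2)


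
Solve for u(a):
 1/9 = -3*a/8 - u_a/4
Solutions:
 u(a) = C1 - 3*a^2/4 - 4*a/9


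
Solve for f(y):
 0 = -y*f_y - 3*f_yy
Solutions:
 f(y) = C1 + C2*erf(sqrt(6)*y/6)


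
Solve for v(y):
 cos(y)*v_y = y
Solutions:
 v(y) = C1 + Integral(y/cos(y), y)


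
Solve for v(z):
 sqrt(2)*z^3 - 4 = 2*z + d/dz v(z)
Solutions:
 v(z) = C1 + sqrt(2)*z^4/4 - z^2 - 4*z


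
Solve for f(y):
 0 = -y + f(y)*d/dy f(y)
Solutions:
 f(y) = -sqrt(C1 + y^2)
 f(y) = sqrt(C1 + y^2)


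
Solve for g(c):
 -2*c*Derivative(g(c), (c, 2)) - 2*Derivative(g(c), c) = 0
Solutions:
 g(c) = C1 + C2*log(c)


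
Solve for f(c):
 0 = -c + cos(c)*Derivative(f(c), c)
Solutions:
 f(c) = C1 + Integral(c/cos(c), c)


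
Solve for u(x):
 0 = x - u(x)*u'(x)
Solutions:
 u(x) = -sqrt(C1 + x^2)
 u(x) = sqrt(C1 + x^2)


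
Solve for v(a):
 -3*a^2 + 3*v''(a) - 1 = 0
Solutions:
 v(a) = C1 + C2*a + a^4/12 + a^2/6


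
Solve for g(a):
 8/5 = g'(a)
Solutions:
 g(a) = C1 + 8*a/5


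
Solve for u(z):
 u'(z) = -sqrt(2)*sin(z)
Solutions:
 u(z) = C1 + sqrt(2)*cos(z)


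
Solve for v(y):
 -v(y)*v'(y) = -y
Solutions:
 v(y) = -sqrt(C1 + y^2)
 v(y) = sqrt(C1 + y^2)


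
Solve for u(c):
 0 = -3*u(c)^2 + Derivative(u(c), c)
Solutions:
 u(c) = -1/(C1 + 3*c)


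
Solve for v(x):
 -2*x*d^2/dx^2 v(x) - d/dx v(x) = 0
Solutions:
 v(x) = C1 + C2*sqrt(x)


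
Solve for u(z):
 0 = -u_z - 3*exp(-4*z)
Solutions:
 u(z) = C1 + 3*exp(-4*z)/4


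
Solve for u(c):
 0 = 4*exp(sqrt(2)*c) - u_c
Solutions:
 u(c) = C1 + 2*sqrt(2)*exp(sqrt(2)*c)


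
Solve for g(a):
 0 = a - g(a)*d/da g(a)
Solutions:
 g(a) = -sqrt(C1 + a^2)
 g(a) = sqrt(C1 + a^2)


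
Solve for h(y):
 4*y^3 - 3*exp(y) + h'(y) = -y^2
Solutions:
 h(y) = C1 - y^4 - y^3/3 + 3*exp(y)


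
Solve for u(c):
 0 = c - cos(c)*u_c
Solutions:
 u(c) = C1 + Integral(c/cos(c), c)


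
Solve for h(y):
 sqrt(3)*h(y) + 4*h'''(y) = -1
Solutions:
 h(y) = C3*exp(-2^(1/3)*3^(1/6)*y/2) + (C1*sin(2^(1/3)*3^(2/3)*y/4) + C2*cos(2^(1/3)*3^(2/3)*y/4))*exp(2^(1/3)*3^(1/6)*y/4) - sqrt(3)/3


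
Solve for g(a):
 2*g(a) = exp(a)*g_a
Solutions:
 g(a) = C1*exp(-2*exp(-a))


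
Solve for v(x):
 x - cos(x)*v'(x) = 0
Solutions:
 v(x) = C1 + Integral(x/cos(x), x)


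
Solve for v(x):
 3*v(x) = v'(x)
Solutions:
 v(x) = C1*exp(3*x)


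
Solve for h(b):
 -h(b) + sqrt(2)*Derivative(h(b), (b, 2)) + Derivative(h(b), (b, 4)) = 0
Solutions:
 h(b) = C1*exp(-sqrt(2)*b*sqrt(-sqrt(2) + sqrt(6))/2) + C2*exp(sqrt(2)*b*sqrt(-sqrt(2) + sqrt(6))/2) + C3*sin(sqrt(2)*b*sqrt(sqrt(2) + sqrt(6))/2) + C4*cosh(sqrt(2)*b*sqrt(-sqrt(6) - sqrt(2))/2)


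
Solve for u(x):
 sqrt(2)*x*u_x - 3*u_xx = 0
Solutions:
 u(x) = C1 + C2*erfi(2^(3/4)*sqrt(3)*x/6)


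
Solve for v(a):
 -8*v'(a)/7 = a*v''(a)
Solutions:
 v(a) = C1 + C2/a^(1/7)


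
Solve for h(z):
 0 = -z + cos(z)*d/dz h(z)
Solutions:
 h(z) = C1 + Integral(z/cos(z), z)


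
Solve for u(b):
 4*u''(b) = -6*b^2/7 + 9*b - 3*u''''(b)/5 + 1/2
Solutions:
 u(b) = C1 + C2*b + C3*sin(2*sqrt(15)*b/3) + C4*cos(2*sqrt(15)*b/3) - b^4/56 + 3*b^3/8 + 53*b^2/560


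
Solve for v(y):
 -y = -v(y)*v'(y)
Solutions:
 v(y) = -sqrt(C1 + y^2)
 v(y) = sqrt(C1 + y^2)


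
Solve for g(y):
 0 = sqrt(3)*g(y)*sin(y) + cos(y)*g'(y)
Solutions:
 g(y) = C1*cos(y)^(sqrt(3))


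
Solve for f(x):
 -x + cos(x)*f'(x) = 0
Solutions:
 f(x) = C1 + Integral(x/cos(x), x)


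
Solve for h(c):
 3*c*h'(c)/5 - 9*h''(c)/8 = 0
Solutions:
 h(c) = C1 + C2*erfi(2*sqrt(15)*c/15)


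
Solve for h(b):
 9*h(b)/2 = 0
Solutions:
 h(b) = 0


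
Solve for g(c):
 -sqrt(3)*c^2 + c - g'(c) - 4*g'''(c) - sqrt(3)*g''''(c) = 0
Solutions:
 g(c) = C1 + C2*exp(c*(-16*sqrt(3) + 32*18^(1/3)/(9*sqrt(1011) + 209*sqrt(3))^(1/3) + 12^(1/3)*(9*sqrt(1011) + 209*sqrt(3))^(1/3))/36)*sin(2^(1/3)*3^(1/6)*c*(-2^(1/3)*3^(2/3)*(9*sqrt(1011) + 209*sqrt(3))^(1/3) + 96/(9*sqrt(1011) + 209*sqrt(3))^(1/3))/36) + C3*exp(c*(-16*sqrt(3) + 32*18^(1/3)/(9*sqrt(1011) + 209*sqrt(3))^(1/3) + 12^(1/3)*(9*sqrt(1011) + 209*sqrt(3))^(1/3))/36)*cos(2^(1/3)*3^(1/6)*c*(-2^(1/3)*3^(2/3)*(9*sqrt(1011) + 209*sqrt(3))^(1/3) + 96/(9*sqrt(1011) + 209*sqrt(3))^(1/3))/36) + C4*exp(-c*(32*18^(1/3)/(9*sqrt(1011) + 209*sqrt(3))^(1/3) + 8*sqrt(3) + 12^(1/3)*(9*sqrt(1011) + 209*sqrt(3))^(1/3))/18) - sqrt(3)*c^3/3 + c^2/2 + 8*sqrt(3)*c


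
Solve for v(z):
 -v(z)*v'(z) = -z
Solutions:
 v(z) = -sqrt(C1 + z^2)
 v(z) = sqrt(C1 + z^2)


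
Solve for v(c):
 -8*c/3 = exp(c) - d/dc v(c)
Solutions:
 v(c) = C1 + 4*c^2/3 + exp(c)


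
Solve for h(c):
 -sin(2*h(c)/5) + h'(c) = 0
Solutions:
 -c + 5*log(cos(2*h(c)/5) - 1)/4 - 5*log(cos(2*h(c)/5) + 1)/4 = C1


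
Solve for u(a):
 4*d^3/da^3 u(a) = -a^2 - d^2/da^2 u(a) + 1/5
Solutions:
 u(a) = C1 + C2*a + C3*exp(-a/4) - a^4/12 + 4*a^3/3 - 159*a^2/10


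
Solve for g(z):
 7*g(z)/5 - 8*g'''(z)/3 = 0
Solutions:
 g(z) = C3*exp(21^(1/3)*5^(2/3)*z/10) + (C1*sin(3^(5/6)*5^(2/3)*7^(1/3)*z/20) + C2*cos(3^(5/6)*5^(2/3)*7^(1/3)*z/20))*exp(-21^(1/3)*5^(2/3)*z/20)


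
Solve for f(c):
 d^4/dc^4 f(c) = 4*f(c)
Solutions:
 f(c) = C1*exp(-sqrt(2)*c) + C2*exp(sqrt(2)*c) + C3*sin(sqrt(2)*c) + C4*cos(sqrt(2)*c)


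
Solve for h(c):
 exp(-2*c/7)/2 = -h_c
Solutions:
 h(c) = C1 + 7*exp(-2*c/7)/4


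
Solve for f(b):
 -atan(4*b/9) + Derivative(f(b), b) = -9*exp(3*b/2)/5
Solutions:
 f(b) = C1 + b*atan(4*b/9) - 6*exp(3*b/2)/5 - 9*log(16*b^2 + 81)/8


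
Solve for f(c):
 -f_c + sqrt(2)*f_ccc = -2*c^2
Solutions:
 f(c) = C1 + C2*exp(-2^(3/4)*c/2) + C3*exp(2^(3/4)*c/2) + 2*c^3/3 + 4*sqrt(2)*c


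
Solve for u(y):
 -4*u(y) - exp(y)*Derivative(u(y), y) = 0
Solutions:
 u(y) = C1*exp(4*exp(-y))


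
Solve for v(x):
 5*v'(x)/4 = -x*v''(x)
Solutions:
 v(x) = C1 + C2/x^(1/4)


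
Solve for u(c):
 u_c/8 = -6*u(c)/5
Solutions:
 u(c) = C1*exp(-48*c/5)


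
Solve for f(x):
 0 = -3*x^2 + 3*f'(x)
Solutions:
 f(x) = C1 + x^3/3


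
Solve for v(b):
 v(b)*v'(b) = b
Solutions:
 v(b) = -sqrt(C1 + b^2)
 v(b) = sqrt(C1 + b^2)


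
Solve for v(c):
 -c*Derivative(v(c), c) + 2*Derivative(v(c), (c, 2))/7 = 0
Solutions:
 v(c) = C1 + C2*erfi(sqrt(7)*c/2)


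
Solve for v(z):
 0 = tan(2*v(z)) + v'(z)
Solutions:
 v(z) = -asin(C1*exp(-2*z))/2 + pi/2
 v(z) = asin(C1*exp(-2*z))/2


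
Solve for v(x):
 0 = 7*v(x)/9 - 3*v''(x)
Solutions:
 v(x) = C1*exp(-sqrt(21)*x/9) + C2*exp(sqrt(21)*x/9)


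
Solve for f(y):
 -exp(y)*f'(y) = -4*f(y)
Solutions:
 f(y) = C1*exp(-4*exp(-y))


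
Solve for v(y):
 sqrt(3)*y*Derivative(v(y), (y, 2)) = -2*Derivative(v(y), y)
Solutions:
 v(y) = C1 + C2*y^(1 - 2*sqrt(3)/3)


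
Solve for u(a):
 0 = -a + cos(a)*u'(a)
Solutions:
 u(a) = C1 + Integral(a/cos(a), a)


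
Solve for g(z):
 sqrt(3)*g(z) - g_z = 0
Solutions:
 g(z) = C1*exp(sqrt(3)*z)


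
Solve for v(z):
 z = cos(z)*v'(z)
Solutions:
 v(z) = C1 + Integral(z/cos(z), z)


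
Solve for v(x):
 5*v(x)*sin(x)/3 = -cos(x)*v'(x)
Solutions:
 v(x) = C1*cos(x)^(5/3)


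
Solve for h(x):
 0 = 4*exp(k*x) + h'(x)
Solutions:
 h(x) = C1 - 4*exp(k*x)/k


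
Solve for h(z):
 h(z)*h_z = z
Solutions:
 h(z) = -sqrt(C1 + z^2)
 h(z) = sqrt(C1 + z^2)


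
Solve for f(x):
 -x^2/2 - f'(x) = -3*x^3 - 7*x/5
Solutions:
 f(x) = C1 + 3*x^4/4 - x^3/6 + 7*x^2/10


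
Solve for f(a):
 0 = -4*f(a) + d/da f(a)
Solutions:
 f(a) = C1*exp(4*a)


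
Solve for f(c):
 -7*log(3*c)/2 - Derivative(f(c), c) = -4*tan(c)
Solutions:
 f(c) = C1 - 7*c*log(c)/2 - 7*c*log(3)/2 + 7*c/2 - 4*log(cos(c))


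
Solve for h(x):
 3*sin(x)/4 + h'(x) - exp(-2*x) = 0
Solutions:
 h(x) = C1 + 3*cos(x)/4 - exp(-2*x)/2


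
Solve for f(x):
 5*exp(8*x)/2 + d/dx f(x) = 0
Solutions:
 f(x) = C1 - 5*exp(8*x)/16


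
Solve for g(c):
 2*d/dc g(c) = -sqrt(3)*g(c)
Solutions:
 g(c) = C1*exp(-sqrt(3)*c/2)


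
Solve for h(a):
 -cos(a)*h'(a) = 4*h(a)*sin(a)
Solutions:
 h(a) = C1*cos(a)^4


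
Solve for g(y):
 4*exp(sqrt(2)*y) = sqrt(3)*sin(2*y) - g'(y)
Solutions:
 g(y) = C1 - 2*sqrt(2)*exp(sqrt(2)*y) - sqrt(3)*cos(2*y)/2


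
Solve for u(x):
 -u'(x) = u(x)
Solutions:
 u(x) = C1*exp(-x)


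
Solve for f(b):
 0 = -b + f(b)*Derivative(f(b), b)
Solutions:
 f(b) = -sqrt(C1 + b^2)
 f(b) = sqrt(C1 + b^2)


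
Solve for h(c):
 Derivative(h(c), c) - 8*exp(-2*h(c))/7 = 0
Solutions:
 h(c) = log(-sqrt(C1 + 112*c)) - log(7)
 h(c) = log(C1 + 112*c)/2 - log(7)


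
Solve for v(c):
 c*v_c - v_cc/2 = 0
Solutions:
 v(c) = C1 + C2*erfi(c)


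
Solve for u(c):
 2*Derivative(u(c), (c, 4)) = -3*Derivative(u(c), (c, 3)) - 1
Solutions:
 u(c) = C1 + C2*c + C3*c^2 + C4*exp(-3*c/2) - c^3/18


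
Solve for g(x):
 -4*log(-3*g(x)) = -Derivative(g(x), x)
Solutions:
 -Integral(1/(log(-_y) + log(3)), (_y, g(x)))/4 = C1 - x


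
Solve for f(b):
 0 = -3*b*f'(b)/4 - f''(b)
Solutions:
 f(b) = C1 + C2*erf(sqrt(6)*b/4)


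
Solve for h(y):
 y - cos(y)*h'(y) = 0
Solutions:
 h(y) = C1 + Integral(y/cos(y), y)


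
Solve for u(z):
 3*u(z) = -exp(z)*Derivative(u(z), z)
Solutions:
 u(z) = C1*exp(3*exp(-z))


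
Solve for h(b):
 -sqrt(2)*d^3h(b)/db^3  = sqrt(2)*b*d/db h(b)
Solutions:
 h(b) = C1 + Integral(C2*airyai(-b) + C3*airybi(-b), b)


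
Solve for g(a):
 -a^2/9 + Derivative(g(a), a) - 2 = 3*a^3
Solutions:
 g(a) = C1 + 3*a^4/4 + a^3/27 + 2*a


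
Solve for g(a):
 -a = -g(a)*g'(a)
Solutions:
 g(a) = -sqrt(C1 + a^2)
 g(a) = sqrt(C1 + a^2)


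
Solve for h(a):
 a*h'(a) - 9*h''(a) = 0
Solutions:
 h(a) = C1 + C2*erfi(sqrt(2)*a/6)


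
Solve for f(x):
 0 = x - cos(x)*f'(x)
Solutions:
 f(x) = C1 + Integral(x/cos(x), x)


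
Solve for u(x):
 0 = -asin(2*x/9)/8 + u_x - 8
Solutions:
 u(x) = C1 + x*asin(2*x/9)/8 + 8*x + sqrt(81 - 4*x^2)/16


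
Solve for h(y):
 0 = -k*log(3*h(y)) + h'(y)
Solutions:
 Integral(1/(log(_y) + log(3)), (_y, h(y))) = C1 + k*y


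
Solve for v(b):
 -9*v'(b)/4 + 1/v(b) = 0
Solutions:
 v(b) = -sqrt(C1 + 8*b)/3
 v(b) = sqrt(C1 + 8*b)/3


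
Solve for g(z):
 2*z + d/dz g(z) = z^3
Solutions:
 g(z) = C1 + z^4/4 - z^2


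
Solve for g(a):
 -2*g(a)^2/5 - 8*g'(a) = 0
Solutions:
 g(a) = 20/(C1 + a)


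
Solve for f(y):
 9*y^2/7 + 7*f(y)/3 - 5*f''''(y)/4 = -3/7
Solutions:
 f(y) = C1*exp(-15^(3/4)*sqrt(2)*7^(1/4)*y/15) + C2*exp(15^(3/4)*sqrt(2)*7^(1/4)*y/15) + C3*sin(15^(3/4)*sqrt(2)*7^(1/4)*y/15) + C4*cos(15^(3/4)*sqrt(2)*7^(1/4)*y/15) - 27*y^2/49 - 9/49


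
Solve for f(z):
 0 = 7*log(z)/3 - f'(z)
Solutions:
 f(z) = C1 + 7*z*log(z)/3 - 7*z/3


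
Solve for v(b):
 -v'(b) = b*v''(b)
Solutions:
 v(b) = C1 + C2*log(b)


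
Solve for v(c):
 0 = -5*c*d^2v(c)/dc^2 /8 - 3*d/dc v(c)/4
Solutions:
 v(c) = C1 + C2/c^(1/5)


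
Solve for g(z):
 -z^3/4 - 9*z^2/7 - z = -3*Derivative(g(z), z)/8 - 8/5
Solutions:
 g(z) = C1 + z^4/6 + 8*z^3/7 + 4*z^2/3 - 64*z/15


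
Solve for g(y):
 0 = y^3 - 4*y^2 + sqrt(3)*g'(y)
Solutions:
 g(y) = C1 - sqrt(3)*y^4/12 + 4*sqrt(3)*y^3/9


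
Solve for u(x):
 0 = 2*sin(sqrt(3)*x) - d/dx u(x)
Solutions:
 u(x) = C1 - 2*sqrt(3)*cos(sqrt(3)*x)/3


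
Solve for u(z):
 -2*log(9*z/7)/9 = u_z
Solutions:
 u(z) = C1 - 2*z*log(z)/9 - 4*z*log(3)/9 + 2*z/9 + 2*z*log(7)/9


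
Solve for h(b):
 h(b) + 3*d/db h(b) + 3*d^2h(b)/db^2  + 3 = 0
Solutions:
 h(b) = (C1*sin(sqrt(3)*b/6) + C2*cos(sqrt(3)*b/6))*exp(-b/2) - 3


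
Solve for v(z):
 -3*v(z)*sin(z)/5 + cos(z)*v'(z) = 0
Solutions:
 v(z) = C1/cos(z)^(3/5)


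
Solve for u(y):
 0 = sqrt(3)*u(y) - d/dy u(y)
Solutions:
 u(y) = C1*exp(sqrt(3)*y)


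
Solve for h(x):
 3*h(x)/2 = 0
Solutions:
 h(x) = 0


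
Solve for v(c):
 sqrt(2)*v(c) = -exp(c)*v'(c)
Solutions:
 v(c) = C1*exp(sqrt(2)*exp(-c))


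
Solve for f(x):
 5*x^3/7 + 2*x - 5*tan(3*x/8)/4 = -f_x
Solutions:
 f(x) = C1 - 5*x^4/28 - x^2 - 10*log(cos(3*x/8))/3


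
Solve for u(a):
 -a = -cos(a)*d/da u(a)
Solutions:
 u(a) = C1 + Integral(a/cos(a), a)


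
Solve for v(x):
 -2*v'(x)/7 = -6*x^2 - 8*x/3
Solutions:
 v(x) = C1 + 7*x^3 + 14*x^2/3


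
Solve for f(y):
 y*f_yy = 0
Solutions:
 f(y) = C1 + C2*y


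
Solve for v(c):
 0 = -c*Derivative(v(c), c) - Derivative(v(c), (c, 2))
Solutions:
 v(c) = C1 + C2*erf(sqrt(2)*c/2)


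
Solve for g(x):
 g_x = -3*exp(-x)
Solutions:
 g(x) = C1 + 3*exp(-x)


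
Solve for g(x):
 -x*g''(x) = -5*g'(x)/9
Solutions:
 g(x) = C1 + C2*x^(14/9)


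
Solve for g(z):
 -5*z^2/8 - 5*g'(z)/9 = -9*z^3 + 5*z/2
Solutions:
 g(z) = C1 + 81*z^4/20 - 3*z^3/8 - 9*z^2/4


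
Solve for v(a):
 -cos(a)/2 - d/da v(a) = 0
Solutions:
 v(a) = C1 - sin(a)/2


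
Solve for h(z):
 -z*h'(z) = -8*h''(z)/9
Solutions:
 h(z) = C1 + C2*erfi(3*z/4)


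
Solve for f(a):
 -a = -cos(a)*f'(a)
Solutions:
 f(a) = C1 + Integral(a/cos(a), a)


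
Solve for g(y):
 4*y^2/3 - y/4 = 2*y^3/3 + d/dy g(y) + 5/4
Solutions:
 g(y) = C1 - y^4/6 + 4*y^3/9 - y^2/8 - 5*y/4


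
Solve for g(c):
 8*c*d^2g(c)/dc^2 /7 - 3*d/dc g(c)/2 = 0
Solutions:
 g(c) = C1 + C2*c^(37/16)


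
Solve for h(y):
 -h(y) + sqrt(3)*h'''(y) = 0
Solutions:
 h(y) = C3*exp(3^(5/6)*y/3) + (C1*sin(3^(1/3)*y/2) + C2*cos(3^(1/3)*y/2))*exp(-3^(5/6)*y/6)


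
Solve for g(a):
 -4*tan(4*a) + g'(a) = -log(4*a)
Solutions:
 g(a) = C1 - a*log(a) - 2*a*log(2) + a - log(cos(4*a))


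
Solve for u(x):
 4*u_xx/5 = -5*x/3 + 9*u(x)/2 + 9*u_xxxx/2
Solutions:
 u(x) = 10*x/27 + (C1*sin(x*sin(atan(7*sqrt(41)/4)/2)) + C2*cos(x*sin(atan(7*sqrt(41)/4)/2)))*exp(-x*cos(atan(7*sqrt(41)/4)/2)) + (C3*sin(x*sin(atan(7*sqrt(41)/4)/2)) + C4*cos(x*sin(atan(7*sqrt(41)/4)/2)))*exp(x*cos(atan(7*sqrt(41)/4)/2))


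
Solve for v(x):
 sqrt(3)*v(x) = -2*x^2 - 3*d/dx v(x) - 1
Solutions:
 v(x) = C1*exp(-sqrt(3)*x/3) - 2*sqrt(3)*x^2/3 + 4*x - 13*sqrt(3)/3


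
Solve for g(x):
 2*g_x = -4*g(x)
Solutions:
 g(x) = C1*exp(-2*x)


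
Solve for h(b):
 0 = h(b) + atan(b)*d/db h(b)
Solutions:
 h(b) = C1*exp(-Integral(1/atan(b), b))


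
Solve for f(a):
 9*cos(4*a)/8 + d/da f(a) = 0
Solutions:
 f(a) = C1 - 9*sin(4*a)/32


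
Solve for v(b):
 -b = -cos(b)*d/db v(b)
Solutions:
 v(b) = C1 + Integral(b/cos(b), b)


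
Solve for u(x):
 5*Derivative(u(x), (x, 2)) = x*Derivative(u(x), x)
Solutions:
 u(x) = C1 + C2*erfi(sqrt(10)*x/10)


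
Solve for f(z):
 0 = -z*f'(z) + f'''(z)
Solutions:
 f(z) = C1 + Integral(C2*airyai(z) + C3*airybi(z), z)


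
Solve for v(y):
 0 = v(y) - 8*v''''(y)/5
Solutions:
 v(y) = C1*exp(-10^(1/4)*y/2) + C2*exp(10^(1/4)*y/2) + C3*sin(10^(1/4)*y/2) + C4*cos(10^(1/4)*y/2)


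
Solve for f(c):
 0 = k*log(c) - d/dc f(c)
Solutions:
 f(c) = C1 + c*k*log(c) - c*k


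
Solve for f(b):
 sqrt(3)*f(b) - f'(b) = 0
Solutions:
 f(b) = C1*exp(sqrt(3)*b)


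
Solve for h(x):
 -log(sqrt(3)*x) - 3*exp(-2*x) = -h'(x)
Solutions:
 h(x) = C1 + x*log(x) + x*(-1 + log(3)/2) - 3*exp(-2*x)/2


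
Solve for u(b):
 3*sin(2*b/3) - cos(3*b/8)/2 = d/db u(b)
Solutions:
 u(b) = C1 - 4*sin(3*b/8)/3 - 9*cos(2*b/3)/2


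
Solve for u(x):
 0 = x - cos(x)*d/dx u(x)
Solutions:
 u(x) = C1 + Integral(x/cos(x), x)


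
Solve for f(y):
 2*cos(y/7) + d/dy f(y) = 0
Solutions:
 f(y) = C1 - 14*sin(y/7)


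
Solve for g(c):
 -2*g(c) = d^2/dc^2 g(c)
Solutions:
 g(c) = C1*sin(sqrt(2)*c) + C2*cos(sqrt(2)*c)


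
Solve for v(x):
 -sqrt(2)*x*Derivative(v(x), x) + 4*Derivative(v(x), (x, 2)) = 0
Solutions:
 v(x) = C1 + C2*erfi(2^(3/4)*x/4)


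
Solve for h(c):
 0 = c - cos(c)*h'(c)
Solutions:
 h(c) = C1 + Integral(c/cos(c), c)


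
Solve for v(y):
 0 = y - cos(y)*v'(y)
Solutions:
 v(y) = C1 + Integral(y/cos(y), y)


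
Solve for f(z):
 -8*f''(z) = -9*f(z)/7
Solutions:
 f(z) = C1*exp(-3*sqrt(14)*z/28) + C2*exp(3*sqrt(14)*z/28)


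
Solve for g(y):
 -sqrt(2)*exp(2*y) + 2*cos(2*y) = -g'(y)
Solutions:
 g(y) = C1 + sqrt(2)*exp(2*y)/2 - sin(2*y)


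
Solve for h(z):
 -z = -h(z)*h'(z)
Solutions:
 h(z) = -sqrt(C1 + z^2)
 h(z) = sqrt(C1 + z^2)


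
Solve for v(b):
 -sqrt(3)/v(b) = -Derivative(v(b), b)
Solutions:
 v(b) = -sqrt(C1 + 2*sqrt(3)*b)
 v(b) = sqrt(C1 + 2*sqrt(3)*b)


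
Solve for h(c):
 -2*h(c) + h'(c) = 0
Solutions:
 h(c) = C1*exp(2*c)


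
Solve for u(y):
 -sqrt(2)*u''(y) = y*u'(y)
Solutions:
 u(y) = C1 + C2*erf(2^(1/4)*y/2)


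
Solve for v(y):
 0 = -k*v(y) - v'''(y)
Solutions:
 v(y) = C1*exp(y*(-k)^(1/3)) + C2*exp(y*(-k)^(1/3)*(-1 + sqrt(3)*I)/2) + C3*exp(-y*(-k)^(1/3)*(1 + sqrt(3)*I)/2)


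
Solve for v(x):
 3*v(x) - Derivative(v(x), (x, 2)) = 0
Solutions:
 v(x) = C1*exp(-sqrt(3)*x) + C2*exp(sqrt(3)*x)


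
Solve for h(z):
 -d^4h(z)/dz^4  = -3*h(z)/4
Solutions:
 h(z) = C1*exp(-sqrt(2)*3^(1/4)*z/2) + C2*exp(sqrt(2)*3^(1/4)*z/2) + C3*sin(sqrt(2)*3^(1/4)*z/2) + C4*cos(sqrt(2)*3^(1/4)*z/2)


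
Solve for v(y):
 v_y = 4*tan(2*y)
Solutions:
 v(y) = C1 - 2*log(cos(2*y))


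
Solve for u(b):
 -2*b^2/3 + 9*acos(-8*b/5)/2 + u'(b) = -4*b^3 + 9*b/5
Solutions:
 u(b) = C1 - b^4 + 2*b^3/9 + 9*b^2/10 - 9*b*acos(-8*b/5)/2 - 9*sqrt(25 - 64*b^2)/16
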